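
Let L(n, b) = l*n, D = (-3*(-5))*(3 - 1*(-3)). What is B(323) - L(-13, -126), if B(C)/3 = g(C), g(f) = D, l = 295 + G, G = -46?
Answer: 3507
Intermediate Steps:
l = 249 (l = 295 - 46 = 249)
D = 90 (D = 15*(3 + 3) = 15*6 = 90)
L(n, b) = 249*n
g(f) = 90
B(C) = 270 (B(C) = 3*90 = 270)
B(323) - L(-13, -126) = 270 - 249*(-13) = 270 - 1*(-3237) = 270 + 3237 = 3507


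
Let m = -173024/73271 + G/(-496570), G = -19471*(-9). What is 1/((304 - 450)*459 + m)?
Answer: -36384180470/2438348228481029 ≈ -1.4922e-5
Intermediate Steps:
G = 175239
m = -98758464449/36384180470 (m = -173024/73271 + 175239/(-496570) = -173024*1/73271 + 175239*(-1/496570) = -173024/73271 - 175239/496570 = -98758464449/36384180470 ≈ -2.7143)
1/((304 - 450)*459 + m) = 1/((304 - 450)*459 - 98758464449/36384180470) = 1/(-146*459 - 98758464449/36384180470) = 1/(-67014 - 98758464449/36384180470) = 1/(-2438348228481029/36384180470) = -36384180470/2438348228481029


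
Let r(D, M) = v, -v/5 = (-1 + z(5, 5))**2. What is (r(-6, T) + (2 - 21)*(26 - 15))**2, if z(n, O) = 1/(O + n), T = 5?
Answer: 18156121/400 ≈ 45390.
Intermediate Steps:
v = -81/20 (v = -5*(-1 + 1/(5 + 5))**2 = -5*(-1 + 1/10)**2 = -5*(-9/10)**2 = -5*81/100 = -81/20 ≈ -4.0500)
r(D, M) = -81/20
(r(-6, T) + (2 - 21)*(26 - 15))**2 = (-81/20 + (2 - 21)*(26 - 15))**2 = (-81/20 - 19*11)**2 = (-81/20 - 209)**2 = (-4261/20)**2 = 18156121/400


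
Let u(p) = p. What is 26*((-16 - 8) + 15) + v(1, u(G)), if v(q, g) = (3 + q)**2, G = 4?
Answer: -218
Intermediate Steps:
26*((-16 - 8) + 15) + v(1, u(G)) = 26*((-16 - 8) + 15) + (3 + 1)**2 = 26*(-24 + 15) + 4**2 = 26*(-9) + 16 = -234 + 16 = -218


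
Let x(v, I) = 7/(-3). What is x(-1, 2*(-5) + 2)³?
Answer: -343/27 ≈ -12.704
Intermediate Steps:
x(v, I) = -7/3 (x(v, I) = 7*(-⅓) = -7/3)
x(-1, 2*(-5) + 2)³ = (-7/3)³ = -343/27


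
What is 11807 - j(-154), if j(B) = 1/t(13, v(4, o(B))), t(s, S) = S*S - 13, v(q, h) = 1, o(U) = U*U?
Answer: 141685/12 ≈ 11807.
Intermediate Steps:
o(U) = U²
t(s, S) = -13 + S² (t(s, S) = S² - 13 = -13 + S²)
j(B) = -1/12 (j(B) = 1/(-13 + 1²) = 1/(-13 + 1) = 1/(-12) = -1/12)
11807 - j(-154) = 11807 - 1*(-1/12) = 11807 + 1/12 = 141685/12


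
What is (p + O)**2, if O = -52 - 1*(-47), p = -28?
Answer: 1089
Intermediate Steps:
O = -5 (O = -52 + 47 = -5)
(p + O)**2 = (-28 - 5)**2 = (-33)**2 = 1089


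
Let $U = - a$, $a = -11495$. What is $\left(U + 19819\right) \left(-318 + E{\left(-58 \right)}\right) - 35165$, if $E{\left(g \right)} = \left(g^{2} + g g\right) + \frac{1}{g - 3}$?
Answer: $\frac{12241910761}{61} \approx 2.0069 \cdot 10^{8}$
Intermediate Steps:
$U = 11495$ ($U = \left(-1\right) \left(-11495\right) = 11495$)
$E{\left(g \right)} = \frac{1}{-3 + g} + 2 g^{2}$ ($E{\left(g \right)} = \left(g^{2} + g^{2}\right) + \frac{1}{-3 + g} = 2 g^{2} + \frac{1}{-3 + g} = \frac{1}{-3 + g} + 2 g^{2}$)
$\left(U + 19819\right) \left(-318 + E{\left(-58 \right)}\right) - 35165 = \left(11495 + 19819\right) \left(-318 + \frac{1 - 6 \left(-58\right)^{2} + 2 \left(-58\right)^{3}}{-3 - 58}\right) - 35165 = 31314 \left(-318 + \frac{1 - 20184 + 2 \left(-195112\right)}{-61}\right) - 35165 = 31314 \left(-318 - \frac{1 - 20184 - 390224}{61}\right) - 35165 = 31314 \left(-318 - - \frac{410407}{61}\right) - 35165 = 31314 \left(-318 + \frac{410407}{61}\right) - 35165 = 31314 \cdot \frac{391009}{61} - 35165 = \frac{12244055826}{61} - 35165 = \frac{12241910761}{61}$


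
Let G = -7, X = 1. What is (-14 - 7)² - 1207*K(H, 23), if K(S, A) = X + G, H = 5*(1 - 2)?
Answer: 7683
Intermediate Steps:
H = -5 (H = 5*(-1) = -5)
K(S, A) = -6 (K(S, A) = 1 - 7 = -6)
(-14 - 7)² - 1207*K(H, 23) = (-14 - 7)² - 1207*(-6) = (-21)² + 7242 = 441 + 7242 = 7683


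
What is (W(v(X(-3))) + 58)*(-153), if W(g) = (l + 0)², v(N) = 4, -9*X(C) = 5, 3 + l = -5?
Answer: -18666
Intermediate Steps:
l = -8 (l = -3 - 5 = -8)
X(C) = -5/9 (X(C) = -⅑*5 = -5/9)
W(g) = 64 (W(g) = (-8 + 0)² = (-8)² = 64)
(W(v(X(-3))) + 58)*(-153) = (64 + 58)*(-153) = 122*(-153) = -18666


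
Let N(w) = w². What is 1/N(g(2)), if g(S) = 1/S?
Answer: 4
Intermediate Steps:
1/N(g(2)) = 1/((1/2)²) = 1/((½)²) = 1/(¼) = 4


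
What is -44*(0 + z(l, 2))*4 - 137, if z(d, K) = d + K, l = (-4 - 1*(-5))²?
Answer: -665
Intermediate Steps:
l = 1 (l = (-4 + 5)² = 1² = 1)
z(d, K) = K + d
-44*(0 + z(l, 2))*4 - 137 = -44*(0 + (2 + 1))*4 - 137 = -44*(0 + 3)*4 - 137 = -132*4 - 137 = -44*12 - 137 = -528 - 137 = -665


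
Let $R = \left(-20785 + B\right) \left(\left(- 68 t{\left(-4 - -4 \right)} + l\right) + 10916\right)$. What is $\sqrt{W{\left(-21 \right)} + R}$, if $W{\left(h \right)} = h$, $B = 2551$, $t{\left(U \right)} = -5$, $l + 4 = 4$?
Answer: $5 i \sqrt{8209677} \approx 14326.0 i$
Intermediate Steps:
$l = 0$ ($l = -4 + 4 = 0$)
$R = -205241904$ ($R = \left(-20785 + 2551\right) \left(\left(\left(-68\right) \left(-5\right) + 0\right) + 10916\right) = - 18234 \left(\left(340 + 0\right) + 10916\right) = - 18234 \left(340 + 10916\right) = \left(-18234\right) 11256 = -205241904$)
$\sqrt{W{\left(-21 \right)} + R} = \sqrt{-21 - 205241904} = \sqrt{-205241925} = 5 i \sqrt{8209677}$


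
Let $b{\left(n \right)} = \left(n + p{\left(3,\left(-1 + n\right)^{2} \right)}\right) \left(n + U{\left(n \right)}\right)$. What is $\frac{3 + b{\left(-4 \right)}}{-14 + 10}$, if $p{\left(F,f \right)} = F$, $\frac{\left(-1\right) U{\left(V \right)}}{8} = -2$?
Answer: $\frac{9}{4} \approx 2.25$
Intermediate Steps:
$U{\left(V \right)} = 16$ ($U{\left(V \right)} = \left(-8\right) \left(-2\right) = 16$)
$b{\left(n \right)} = \left(3 + n\right) \left(16 + n\right)$ ($b{\left(n \right)} = \left(n + 3\right) \left(n + 16\right) = \left(3 + n\right) \left(16 + n\right)$)
$\frac{3 + b{\left(-4 \right)}}{-14 + 10} = \frac{3 + \left(48 + \left(-4\right)^{2} + 19 \left(-4\right)\right)}{-14 + 10} = \frac{3 + \left(48 + 16 - 76\right)}{-4} = \left(3 - 12\right) \left(- \frac{1}{4}\right) = \left(-9\right) \left(- \frac{1}{4}\right) = \frac{9}{4}$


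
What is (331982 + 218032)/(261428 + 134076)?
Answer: 275007/197752 ≈ 1.3907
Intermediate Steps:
(331982 + 218032)/(261428 + 134076) = 550014/395504 = 550014*(1/395504) = 275007/197752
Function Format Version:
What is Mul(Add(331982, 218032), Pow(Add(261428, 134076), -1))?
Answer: Rational(275007, 197752) ≈ 1.3907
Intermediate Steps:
Mul(Add(331982, 218032), Pow(Add(261428, 134076), -1)) = Mul(550014, Pow(395504, -1)) = Mul(550014, Rational(1, 395504)) = Rational(275007, 197752)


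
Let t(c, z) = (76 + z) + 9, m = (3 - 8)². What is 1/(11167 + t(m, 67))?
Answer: 1/11319 ≈ 8.8347e-5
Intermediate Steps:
m = 25 (m = (-5)² = 25)
t(c, z) = 85 + z
1/(11167 + t(m, 67)) = 1/(11167 + (85 + 67)) = 1/(11167 + 152) = 1/11319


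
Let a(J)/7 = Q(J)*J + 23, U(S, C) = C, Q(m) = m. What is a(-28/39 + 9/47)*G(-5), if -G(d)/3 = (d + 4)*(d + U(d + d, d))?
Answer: -5474607040/1119963 ≈ -4888.2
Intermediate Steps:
G(d) = -6*d*(4 + d) (G(d) = -3*(d + 4)*(d + d) = -3*(4 + d)*2*d = -6*d*(4 + d))
a(J) = 161 + 7*J² (a(J) = 7*(J*J + 23) = 7*(J² + 23) = 7*(23 + J²) = 161 + 7*J²)
a(-28/39 + 9/47)*G(-5) = (161 + 7*(-28/39 + 9/47)²)*(6*(-5)*(-4 - 1*(-5))) = (161 + 7*(-28*1/39 + 9*(1/47))²)*(6*(-5)*(-4 + 5)) = (161 + 7*(-28/39 + 9/47)²)*(6*(-5)*1) = (161 + 7*(-965/1833)²)*(-30) = (161 + 7*(931225/3359889))*(-30) = (161 + 6518575/3359889)*(-30) = (547460704/3359889)*(-30) = -5474607040/1119963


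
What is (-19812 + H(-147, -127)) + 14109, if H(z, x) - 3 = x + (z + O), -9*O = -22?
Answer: -53744/9 ≈ -5971.6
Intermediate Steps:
O = 22/9 (O = -⅑*(-22) = 22/9 ≈ 2.4444)
H(z, x) = 49/9 + x + z (H(z, x) = 3 + (x + (z + 22/9)) = 3 + (x + (22/9 + z)) = 3 + (22/9 + x + z) = 49/9 + x + z)
(-19812 + H(-147, -127)) + 14109 = (-19812 + (49/9 - 127 - 147)) + 14109 = (-19812 - 2417/9) + 14109 = -180725/9 + 14109 = -53744/9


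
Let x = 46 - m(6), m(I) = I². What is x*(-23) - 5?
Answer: -235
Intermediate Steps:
x = 10 (x = 46 - 1*6² = 46 - 1*36 = 46 - 36 = 10)
x*(-23) - 5 = 10*(-23) - 5 = -230 - 5 = -235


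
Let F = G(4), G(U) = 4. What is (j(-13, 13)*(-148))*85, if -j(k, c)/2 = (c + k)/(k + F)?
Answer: 0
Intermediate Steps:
F = 4
j(k, c) = -2*(c + k)/(4 + k) (j(k, c) = -2*(c + k)/(k + 4) = -2*(c + k)/(4 + k))
(j(-13, 13)*(-148))*85 = ((2*(-1*13 - 1*(-13))/(4 - 13))*(-148))*85 = ((2*(-13 + 13)/(-9))*(-148))*85 = ((2*(-1/9)*0)*(-148))*85 = (0*(-148))*85 = 0*85 = 0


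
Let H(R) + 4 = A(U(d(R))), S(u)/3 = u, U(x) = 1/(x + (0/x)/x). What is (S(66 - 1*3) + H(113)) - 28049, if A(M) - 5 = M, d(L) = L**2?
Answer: -355731570/12769 ≈ -27859.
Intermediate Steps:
U(x) = 1/x (U(x) = 1/(x + 0/x) = 1/(x + 0) = 1/x)
S(u) = 3*u
A(M) = 5 + M
H(R) = 1 + R**(-2) (H(R) = -4 + (5 + 1/(R**2)) = -4 + (5 + R**(-2)) = 1 + R**(-2))
(S(66 - 1*3) + H(113)) - 28049 = (3*(66 - 1*3) + (1 + 113**(-2))) - 28049 = (3*(66 - 3) + (1 + 1/12769)) - 28049 = (3*63 + 12770/12769) - 28049 = (189 + 12770/12769) - 28049 = 2426111/12769 - 28049 = -355731570/12769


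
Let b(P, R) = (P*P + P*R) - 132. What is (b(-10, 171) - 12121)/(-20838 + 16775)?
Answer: 13863/4063 ≈ 3.4120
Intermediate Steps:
b(P, R) = -132 + P**2 + P*R (b(P, R) = (P**2 + P*R) - 132 = -132 + P**2 + P*R)
(b(-10, 171) - 12121)/(-20838 + 16775) = ((-132 + (-10)**2 - 10*171) - 12121)/(-20838 + 16775) = ((-132 + 100 - 1710) - 12121)/(-4063) = (-1742 - 12121)*(-1/4063) = -13863*(-1/4063) = 13863/4063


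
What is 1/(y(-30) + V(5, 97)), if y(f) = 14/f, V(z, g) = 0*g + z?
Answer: 15/68 ≈ 0.22059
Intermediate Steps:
V(z, g) = z (V(z, g) = 0 + z = z)
1/(y(-30) + V(5, 97)) = 1/(14/(-30) + 5) = 1/(14*(-1/30) + 5) = 1/(-7/15 + 5) = 1/(68/15) = 15/68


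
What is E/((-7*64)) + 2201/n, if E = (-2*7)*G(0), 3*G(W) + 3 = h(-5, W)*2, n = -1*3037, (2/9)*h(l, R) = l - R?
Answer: -7439/6074 ≈ -1.2247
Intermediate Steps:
h(l, R) = -9*R/2 + 9*l/2 (h(l, R) = 9*(l - R)/2 = -9*R/2 + 9*l/2)
n = -3037
G(W) = -16 - 3*W (G(W) = -1 + ((-9*W/2 + (9/2)*(-5))*2)/3 = -1 + ((-9*W/2 - 45/2)*2)/3 = -1 + ((-45/2 - 9*W/2)*2)/3 = -1 + (-45 - 9*W)/3 = -1 + (-15 - 3*W) = -16 - 3*W)
E = 224 (E = (-2*7)*(-16 - 3*0) = -14*(-16 + 0) = -14*(-16) = 224)
E/((-7*64)) + 2201/n = 224/((-7*64)) + 2201/(-3037) = 224/(-448) + 2201*(-1/3037) = 224*(-1/448) - 2201/3037 = -½ - 2201/3037 = -7439/6074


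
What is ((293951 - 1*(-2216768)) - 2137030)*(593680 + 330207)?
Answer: 345246409143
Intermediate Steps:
((293951 - 1*(-2216768)) - 2137030)*(593680 + 330207) = ((293951 + 2216768) - 2137030)*923887 = (2510719 - 2137030)*923887 = 373689*923887 = 345246409143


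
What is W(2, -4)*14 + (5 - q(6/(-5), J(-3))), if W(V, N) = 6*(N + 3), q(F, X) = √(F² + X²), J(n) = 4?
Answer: -79 - 2*√109/5 ≈ -83.176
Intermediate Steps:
W(V, N) = 18 + 6*N (W(V, N) = 6*(3 + N) = 18 + 6*N)
W(2, -4)*14 + (5 - q(6/(-5), J(-3))) = (18 + 6*(-4))*14 + (5 - √((6/(-5))² + 4²)) = (18 - 24)*14 + (5 - √((6*(-⅕))² + 16)) = -6*14 + (5 - √((-6/5)² + 16)) = -84 + (5 - √(36/25 + 16)) = -84 + (5 - √(436/25)) = -84 + (5 - 2*√109/5) = -79 - 2*√109/5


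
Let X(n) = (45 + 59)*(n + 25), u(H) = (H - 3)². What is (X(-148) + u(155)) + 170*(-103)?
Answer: -7198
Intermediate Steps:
u(H) = (-3 + H)²
X(n) = 2600 + 104*n (X(n) = 104*(25 + n) = 2600 + 104*n)
(X(-148) + u(155)) + 170*(-103) = ((2600 + 104*(-148)) + (-3 + 155)²) + 170*(-103) = ((2600 - 15392) + 152²) - 17510 = (-12792 + 23104) - 17510 = 10312 - 17510 = -7198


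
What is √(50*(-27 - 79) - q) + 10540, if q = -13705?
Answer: 10540 + 41*√5 ≈ 10632.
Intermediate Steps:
√(50*(-27 - 79) - q) + 10540 = √(50*(-27 - 79) - 1*(-13705)) + 10540 = √(50*(-106) + 13705) + 10540 = √(-5300 + 13705) + 10540 = √8405 + 10540 = 41*√5 + 10540 = 10540 + 41*√5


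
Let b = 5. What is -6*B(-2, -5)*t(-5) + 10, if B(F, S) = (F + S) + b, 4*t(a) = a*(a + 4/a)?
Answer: 97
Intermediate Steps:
t(a) = a*(a + 4/a)/4 (t(a) = (a*(a + 4/a))/4 = a*(a + 4/a)/4)
B(F, S) = 5 + F + S (B(F, S) = (F + S) + 5 = 5 + F + S)
-6*B(-2, -5)*t(-5) + 10 = -6*(5 - 2 - 5)*(1 + (1/4)*(-5)**2) + 10 = -(-12)*(1 + (1/4)*25) + 10 = -(-12)*(1 + 25/4) + 10 = -(-12)*29/4 + 10 = -6*(-29/2) + 10 = 87 + 10 = 97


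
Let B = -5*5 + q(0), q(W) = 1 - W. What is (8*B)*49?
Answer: -9408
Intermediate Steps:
B = -24 (B = -5*5 + (1 - 1*0) = -25 + (1 + 0) = -25 + 1 = -24)
(8*B)*49 = (8*(-24))*49 = -192*49 = -9408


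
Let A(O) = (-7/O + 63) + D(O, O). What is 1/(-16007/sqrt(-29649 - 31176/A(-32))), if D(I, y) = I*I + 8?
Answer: -I*sqrt(36452599713345)/560997329 ≈ -0.010762*I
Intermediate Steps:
D(I, y) = 8 + I**2 (D(I, y) = I**2 + 8 = 8 + I**2)
A(O) = 71 + O**2 - 7/O (A(O) = (-7/O + 63) + (8 + O**2) = (63 - 7/O) + (8 + O**2) = 71 + O**2 - 7/O)
1/(-16007/sqrt(-29649 - 31176/A(-32))) = 1/(-16007/sqrt(-29649 - 31176/(71 + (-32)**2 - 7/(-32)))) = 1/(-16007/sqrt(-29649 - 31176/(71 + 1024 - 7*(-1/32)))) = 1/(-16007/sqrt(-29649 - 31176/(71 + 1024 + 7/32))) = 1/(-16007/sqrt(-29649 - 31176/35047/32)) = 1/(-16007/sqrt(-29649 - 31176*32/35047)) = 1/(-16007/sqrt(-29649 - 997632/35047)) = 1/(-16007*(-I*sqrt(36452599713345)/1040106135)) = 1/(-(-16007)*I*sqrt(36452599713345)/1040106135) = 1/(16007*I*sqrt(36452599713345)/1040106135) = -I*sqrt(36452599713345)/560997329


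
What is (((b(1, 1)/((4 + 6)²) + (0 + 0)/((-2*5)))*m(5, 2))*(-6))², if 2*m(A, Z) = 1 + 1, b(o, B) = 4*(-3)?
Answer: 324/625 ≈ 0.51840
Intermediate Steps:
b(o, B) = -12
m(A, Z) = 1 (m(A, Z) = (1 + 1)/2 = (½)*2 = 1)
(((b(1, 1)/((4 + 6)²) + (0 + 0)/((-2*5)))*m(5, 2))*(-6))² = (((-12/(4 + 6)² + (0 + 0)/((-2*5)))*1)*(-6))² = (((-12/(10²) + 0/(-10))*1)*(-6))² = (((-12/100 + 0*(-⅒))*1)*(-6))² = (((-12*1/100 + 0)*1)*(-6))² = (((-3/25 + 0)*1)*(-6))² = (-3/25*1*(-6))² = (-3/25*(-6))² = (18/25)² = 324/625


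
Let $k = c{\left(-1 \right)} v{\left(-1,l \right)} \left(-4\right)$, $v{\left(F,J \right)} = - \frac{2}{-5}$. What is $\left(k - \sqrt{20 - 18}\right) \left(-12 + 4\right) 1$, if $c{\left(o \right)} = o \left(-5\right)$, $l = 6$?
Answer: $64 + 8 \sqrt{2} \approx 75.314$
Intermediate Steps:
$v{\left(F,J \right)} = \frac{2}{5}$ ($v{\left(F,J \right)} = \left(-2\right) \left(- \frac{1}{5}\right) = \frac{2}{5}$)
$c{\left(o \right)} = - 5 o$
$k = -8$ ($k = \left(-5\right) \left(-1\right) \frac{2}{5} \left(-4\right) = 5 \cdot \frac{2}{5} \left(-4\right) = 2 \left(-4\right) = -8$)
$\left(k - \sqrt{20 - 18}\right) \left(-12 + 4\right) 1 = \left(-8 - \sqrt{20 - 18}\right) \left(-12 + 4\right) 1 = \left(-8 - \sqrt{2}\right) \left(\left(-8\right) 1\right) = \left(-8 - \sqrt{2}\right) \left(-8\right) = 64 + 8 \sqrt{2}$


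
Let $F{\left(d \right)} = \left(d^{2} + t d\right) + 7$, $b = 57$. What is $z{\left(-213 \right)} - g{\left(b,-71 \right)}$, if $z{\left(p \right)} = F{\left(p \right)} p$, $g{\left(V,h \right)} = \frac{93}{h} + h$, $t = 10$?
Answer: $- \frac{654004124}{71} \approx -9.2113 \cdot 10^{6}$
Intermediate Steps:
$g{\left(V,h \right)} = h + \frac{93}{h}$
$F{\left(d \right)} = 7 + d^{2} + 10 d$ ($F{\left(d \right)} = \left(d^{2} + 10 d\right) + 7 = 7 + d^{2} + 10 d$)
$z{\left(p \right)} = p \left(7 + p^{2} + 10 p\right)$ ($z{\left(p \right)} = \left(7 + p^{2} + 10 p\right) p = p \left(7 + p^{2} + 10 p\right)$)
$z{\left(-213 \right)} - g{\left(b,-71 \right)} = - 213 \left(7 + \left(-213\right)^{2} + 10 \left(-213\right)\right) - \left(-71 + \frac{93}{-71}\right) = - 213 \left(7 + 45369 - 2130\right) - \left(-71 + 93 \left(- \frac{1}{71}\right)\right) = \left(-213\right) 43246 - \left(-71 - \frac{93}{71}\right) = -9211398 - - \frac{5134}{71} = -9211398 + \frac{5134}{71} = - \frac{654004124}{71}$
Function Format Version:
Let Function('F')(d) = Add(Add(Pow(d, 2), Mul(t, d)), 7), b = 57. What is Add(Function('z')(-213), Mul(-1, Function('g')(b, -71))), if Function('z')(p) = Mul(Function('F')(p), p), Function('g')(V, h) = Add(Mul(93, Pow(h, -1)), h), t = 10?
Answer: Rational(-654004124, 71) ≈ -9.2113e+6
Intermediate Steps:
Function('g')(V, h) = Add(h, Mul(93, Pow(h, -1)))
Function('F')(d) = Add(7, Pow(d, 2), Mul(10, d)) (Function('F')(d) = Add(Add(Pow(d, 2), Mul(10, d)), 7) = Add(7, Pow(d, 2), Mul(10, d)))
Function('z')(p) = Mul(p, Add(7, Pow(p, 2), Mul(10, p))) (Function('z')(p) = Mul(Add(7, Pow(p, 2), Mul(10, p)), p) = Mul(p, Add(7, Pow(p, 2), Mul(10, p))))
Add(Function('z')(-213), Mul(-1, Function('g')(b, -71))) = Add(Mul(-213, Add(7, Pow(-213, 2), Mul(10, -213))), Mul(-1, Add(-71, Mul(93, Pow(-71, -1))))) = Add(Mul(-213, Add(7, 45369, -2130)), Mul(-1, Add(-71, Mul(93, Rational(-1, 71))))) = Add(Mul(-213, 43246), Mul(-1, Add(-71, Rational(-93, 71)))) = Add(-9211398, Mul(-1, Rational(-5134, 71))) = Add(-9211398, Rational(5134, 71)) = Rational(-654004124, 71)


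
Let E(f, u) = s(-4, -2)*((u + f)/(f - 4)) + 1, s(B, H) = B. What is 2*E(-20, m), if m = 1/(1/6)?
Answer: -8/3 ≈ -2.6667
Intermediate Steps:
m = 6 (m = 1/(⅙) = 6)
E(f, u) = 1 - 4*(f + u)/(-4 + f) (E(f, u) = -4*(u + f)/(f - 4) + 1 = -4*(f + u)/(-4 + f) + 1 = 1 - 4*(f + u)/(-4 + f))
2*E(-20, m) = 2*((-4 - 4*6 - 3*(-20))/(-4 - 20)) = 2*((-4 - 24 + 60)/(-24)) = 2*(-1/24*32) = 2*(-4/3) = -8/3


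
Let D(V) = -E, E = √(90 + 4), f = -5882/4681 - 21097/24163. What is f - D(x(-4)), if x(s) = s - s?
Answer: -3299751/1549411 + √94 ≈ 7.5657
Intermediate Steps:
f = -3299751/1549411 (f = -5882*1/4681 - 21097*1/24163 = -5882/4681 - 289/331 = -3299751/1549411 ≈ -2.1297)
x(s) = 0
E = √94 ≈ 9.6954
D(V) = -√94
f - D(x(-4)) = -3299751/1549411 - (-1)*√94 = -3299751/1549411 + √94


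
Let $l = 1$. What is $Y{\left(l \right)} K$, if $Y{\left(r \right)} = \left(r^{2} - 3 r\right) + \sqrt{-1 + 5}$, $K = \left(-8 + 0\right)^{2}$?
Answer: $0$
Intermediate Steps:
$K = 64$ ($K = \left(-8\right)^{2} = 64$)
$Y{\left(r \right)} = 2 + r^{2} - 3 r$ ($Y{\left(r \right)} = \left(r^{2} - 3 r\right) + \sqrt{4} = \left(r^{2} - 3 r\right) + 2 = 2 + r^{2} - 3 r$)
$Y{\left(l \right)} K = \left(2 + 1^{2} - 3\right) 64 = \left(2 + 1 - 3\right) 64 = 0 \cdot 64 = 0$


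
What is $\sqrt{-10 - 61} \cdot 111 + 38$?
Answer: $38 + 111 i \sqrt{71} \approx 38.0 + 935.3 i$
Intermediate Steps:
$\sqrt{-10 - 61} \cdot 111 + 38 = \sqrt{-71} \cdot 111 + 38 = i \sqrt{71} \cdot 111 + 38 = 111 i \sqrt{71} + 38 = 38 + 111 i \sqrt{71}$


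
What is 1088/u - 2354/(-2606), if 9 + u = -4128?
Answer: 3451585/5390511 ≈ 0.64031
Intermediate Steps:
u = -4137 (u = -9 - 4128 = -4137)
1088/u - 2354/(-2606) = 1088/(-4137) - 2354/(-2606) = 1088*(-1/4137) - 2354*(-1/2606) = -1088/4137 + 1177/1303 = 3451585/5390511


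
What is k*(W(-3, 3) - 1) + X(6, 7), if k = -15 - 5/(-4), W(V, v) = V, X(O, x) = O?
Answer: 61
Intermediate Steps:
k = -55/4 (k = -15 - 5*(-1/4) = -15 + 5/4 = -55/4 ≈ -13.750)
k*(W(-3, 3) - 1) + X(6, 7) = -55*(-3 - 1)/4 + 6 = -55/4*(-4) + 6 = 55 + 6 = 61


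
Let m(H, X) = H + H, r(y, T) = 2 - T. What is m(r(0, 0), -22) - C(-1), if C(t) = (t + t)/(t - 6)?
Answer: 26/7 ≈ 3.7143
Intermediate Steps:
C(t) = 2*t/(-6 + t) (C(t) = (2*t)/(-6 + t) = 2*t/(-6 + t))
m(H, X) = 2*H
m(r(0, 0), -22) - C(-1) = 2*(2 - 1*0) - 2*(-1)/(-6 - 1) = 2*(2 + 0) - 2*(-1)/(-7) = 2*2 - 2*(-1)*(-1)/7 = 4 - 1*2/7 = 4 - 2/7 = 26/7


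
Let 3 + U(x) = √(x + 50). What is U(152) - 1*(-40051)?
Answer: 40048 + √202 ≈ 40062.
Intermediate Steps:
U(x) = -3 + √(50 + x) (U(x) = -3 + √(x + 50) = -3 + √(50 + x))
U(152) - 1*(-40051) = (-3 + √(50 + 152)) - 1*(-40051) = (-3 + √202) + 40051 = 40048 + √202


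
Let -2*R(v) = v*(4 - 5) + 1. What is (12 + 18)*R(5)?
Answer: 60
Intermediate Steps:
R(v) = -½ + v/2 (R(v) = -(v*(4 - 5) + 1)/2 = -(v*(-1) + 1)/2 = -(-v + 1)/2 = -(1 - v)/2 = -½ + v/2)
(12 + 18)*R(5) = (12 + 18)*(-½ + (½)*5) = 30*(-½ + 5/2) = 30*2 = 60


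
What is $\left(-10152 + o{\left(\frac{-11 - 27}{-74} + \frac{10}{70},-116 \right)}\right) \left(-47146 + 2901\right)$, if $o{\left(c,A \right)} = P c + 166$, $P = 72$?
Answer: $\frac{113892558830}{259} \approx 4.3974 \cdot 10^{8}$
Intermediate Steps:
$o{\left(c,A \right)} = 166 + 72 c$ ($o{\left(c,A \right)} = 72 c + 166 = 166 + 72 c$)
$\left(-10152 + o{\left(\frac{-11 - 27}{-74} + \frac{10}{70},-116 \right)}\right) \left(-47146 + 2901\right) = \left(-10152 + \left(166 + 72 \left(\frac{-11 - 27}{-74} + \frac{10}{70}\right)\right)\right) \left(-47146 + 2901\right) = \left(-10152 + \left(166 + 72 \left(\left(-38\right) \left(- \frac{1}{74}\right) + 10 \cdot \frac{1}{70}\right)\right)\right) \left(-44245\right) = \left(-10152 + \left(166 + 72 \left(\frac{19}{37} + \frac{1}{7}\right)\right)\right) \left(-44245\right) = \left(-10152 + \left(166 + 72 \cdot \frac{170}{259}\right)\right) \left(-44245\right) = \left(-10152 + \left(166 + \frac{12240}{259}\right)\right) \left(-44245\right) = \left(-10152 + \frac{55234}{259}\right) \left(-44245\right) = \left(- \frac{2574134}{259}\right) \left(-44245\right) = \frac{113892558830}{259}$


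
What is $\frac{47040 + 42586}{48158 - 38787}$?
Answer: $\frac{89626}{9371} \approx 9.5642$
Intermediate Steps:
$\frac{47040 + 42586}{48158 - 38787} = \frac{89626}{9371}$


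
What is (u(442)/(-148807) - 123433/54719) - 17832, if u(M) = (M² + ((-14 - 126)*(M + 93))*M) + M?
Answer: -143415878127601/8142570233 ≈ -17613.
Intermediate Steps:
u(M) = M + M² + M*(-13020 - 140*M) (u(M) = (M² + (-140*(93 + M))*M) + M = (M² + (-13020 - 140*M)*M) + M = (M² + M*(-13020 - 140*M)) + M = M + M² + M*(-13020 - 140*M))
(u(442)/(-148807) - 123433/54719) - 17832 = (-1*442*(13019 + 139*442)/(-148807) - 123433/54719) - 17832 = (-1*442*(13019 + 61438)*(-1/148807) - 123433*1/54719) - 17832 = (-1*442*74457*(-1/148807) - 123433/54719) - 17832 = (-32909994*(-1/148807) - 123433/54719) - 17832 = (32909994/148807 - 123433/54719) - 17832 = 1782434267255/8142570233 - 17832 = -143415878127601/8142570233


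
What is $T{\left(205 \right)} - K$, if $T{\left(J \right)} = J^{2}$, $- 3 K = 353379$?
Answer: $159818$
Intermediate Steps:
$K = -117793$ ($K = \left(- \frac{1}{3}\right) 353379 = -117793$)
$T{\left(205 \right)} - K = 205^{2} - -117793 = 42025 + 117793 = 159818$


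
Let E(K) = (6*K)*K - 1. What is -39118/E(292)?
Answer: -39118/511583 ≈ -0.076465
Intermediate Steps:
E(K) = -1 + 6*K² (E(K) = 6*K² - 1 = -1 + 6*K²)
-39118/E(292) = -39118/(-1 + 6*292²) = -39118/(-1 + 6*85264) = -39118/(-1 + 511584) = -39118/511583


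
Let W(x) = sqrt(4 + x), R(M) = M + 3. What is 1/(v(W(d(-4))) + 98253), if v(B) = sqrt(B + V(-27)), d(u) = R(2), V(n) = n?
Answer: 32751/3217884011 - 2*I*sqrt(6)/9653652033 ≈ 1.0178e-5 - 5.0747e-10*I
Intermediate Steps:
R(M) = 3 + M
d(u) = 5 (d(u) = 3 + 2 = 5)
v(B) = sqrt(-27 + B) (v(B) = sqrt(B - 27) = sqrt(-27 + B))
1/(v(W(d(-4))) + 98253) = 1/(sqrt(-27 + sqrt(4 + 5)) + 98253) = 1/(sqrt(-27 + sqrt(9)) + 98253) = 1/(sqrt(-27 + 3) + 98253) = 1/(sqrt(-24) + 98253) = 1/(2*I*sqrt(6) + 98253) = 1/(98253 + 2*I*sqrt(6))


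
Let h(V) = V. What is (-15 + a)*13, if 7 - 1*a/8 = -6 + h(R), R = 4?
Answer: 741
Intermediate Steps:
a = 72 (a = 56 - 8*(-6 + 4) = 56 - 8*(-2) = 56 + 16 = 72)
(-15 + a)*13 = (-15 + 72)*13 = 57*13 = 741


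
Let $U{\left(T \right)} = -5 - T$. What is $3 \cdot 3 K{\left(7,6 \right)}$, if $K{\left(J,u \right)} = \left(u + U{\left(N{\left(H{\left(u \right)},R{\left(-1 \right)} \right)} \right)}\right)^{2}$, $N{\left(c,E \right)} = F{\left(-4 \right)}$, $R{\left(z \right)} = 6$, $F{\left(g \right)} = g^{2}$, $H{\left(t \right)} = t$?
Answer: $2025$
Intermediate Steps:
$N{\left(c,E \right)} = 16$ ($N{\left(c,E \right)} = \left(-4\right)^{2} = 16$)
$K{\left(J,u \right)} = \left(-21 + u\right)^{2}$ ($K{\left(J,u \right)} = \left(u - 21\right)^{2} = \left(-21 + u\right)^{2}$)
$3 \cdot 3 K{\left(7,6 \right)} = 3 \cdot 3 \left(-21 + 6\right)^{2} = 9 \left(-15\right)^{2} = 9 \cdot 225 = 2025$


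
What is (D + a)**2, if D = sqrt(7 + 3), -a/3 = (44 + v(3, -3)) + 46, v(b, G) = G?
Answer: (261 - sqrt(10))**2 ≈ 66480.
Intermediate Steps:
a = -261 (a = -3*((44 - 3) + 46) = -3*(41 + 46) = -3*87 = -261)
D = sqrt(10) ≈ 3.1623
(D + a)**2 = (sqrt(10) - 261)**2 = (-261 + sqrt(10))**2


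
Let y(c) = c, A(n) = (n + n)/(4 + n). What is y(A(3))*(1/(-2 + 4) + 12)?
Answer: 75/7 ≈ 10.714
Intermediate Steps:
A(n) = 2*n/(4 + n) (A(n) = (2*n)/(4 + n) = 2*n/(4 + n))
y(A(3))*(1/(-2 + 4) + 12) = (2*3/(4 + 3))*(1/(-2 + 4) + 12) = (2*3/7)*(1/2 + 12) = (2*3*(1/7))*(1/2 + 12) = (6/7)*(25/2) = 75/7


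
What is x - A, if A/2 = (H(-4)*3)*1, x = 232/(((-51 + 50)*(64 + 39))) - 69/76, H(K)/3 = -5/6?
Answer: 92681/7828 ≈ 11.840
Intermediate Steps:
H(K) = -5/2 (H(K) = 3*(-5/6) = 3*(-5*⅙) = 3*(-⅚) = -5/2)
x = -24739/7828 (x = 232/((-1*103)) - 69*1/76 = 232/(-103) - 69/76 = 232*(-1/103) - 69/76 = -232/103 - 69/76 = -24739/7828 ≈ -3.1603)
A = -15 (A = 2*(-5/2*3*1) = 2*(-15/2*1) = 2*(-15/2) = -15)
x - A = -24739/7828 - 1*(-15) = -24739/7828 + 15 = 92681/7828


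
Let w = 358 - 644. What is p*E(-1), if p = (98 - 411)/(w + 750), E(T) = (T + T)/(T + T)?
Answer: -313/464 ≈ -0.67457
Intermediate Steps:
E(T) = 1 (E(T) = (2*T)/((2*T)) = (2*T)*(1/(2*T)) = 1)
w = -286
p = -313/464 (p = (98 - 411)/(-286 + 750) = -313/464 ≈ -0.67457)
p*E(-1) = -313/464*1 = -313/464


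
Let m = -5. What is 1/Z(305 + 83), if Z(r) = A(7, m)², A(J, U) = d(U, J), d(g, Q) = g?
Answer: 1/25 ≈ 0.040000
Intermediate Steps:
A(J, U) = U
Z(r) = 25 (Z(r) = (-5)² = 25)
1/Z(305 + 83) = 1/25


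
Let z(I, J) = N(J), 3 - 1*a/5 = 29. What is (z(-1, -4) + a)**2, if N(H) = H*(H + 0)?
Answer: 12996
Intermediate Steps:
a = -130 (a = 15 - 5*29 = 15 - 145 = -130)
N(H) = H**2 (N(H) = H*H = H**2)
z(I, J) = J**2
(z(-1, -4) + a)**2 = ((-4)**2 - 130)**2 = (16 - 130)**2 = (-114)**2 = 12996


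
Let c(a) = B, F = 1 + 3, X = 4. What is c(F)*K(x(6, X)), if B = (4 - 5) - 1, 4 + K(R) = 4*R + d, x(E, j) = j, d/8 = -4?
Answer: 40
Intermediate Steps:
d = -32 (d = 8*(-4) = -32)
F = 4
K(R) = -36 + 4*R (K(R) = -4 + (4*R - 32) = -4 + (-32 + 4*R) = -36 + 4*R)
B = -2 (B = -1 - 1 = -2)
c(a) = -2
c(F)*K(x(6, X)) = -2*(-36 + 4*4) = -2*(-36 + 16) = -2*(-20) = 40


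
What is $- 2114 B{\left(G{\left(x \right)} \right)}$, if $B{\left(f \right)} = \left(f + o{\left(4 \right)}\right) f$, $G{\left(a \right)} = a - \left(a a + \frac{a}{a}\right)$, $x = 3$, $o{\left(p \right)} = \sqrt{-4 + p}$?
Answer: $-103586$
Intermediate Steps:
$G{\left(a \right)} = -1 + a - a^{2}$ ($G{\left(a \right)} = a - \left(a^{2} + 1\right) = a - \left(1 + a^{2}\right) = -1 + a - a^{2}$)
$B{\left(f \right)} = f^{2}$ ($B{\left(f \right)} = \left(f + \sqrt{-4 + 4}\right) f = \left(f + \sqrt{0}\right) f = \left(f + 0\right) f = f f = f^{2}$)
$- 2114 B{\left(G{\left(x \right)} \right)} = - 2114 \left(-1 + 3 - 3^{2}\right)^{2} = - 2114 \left(-1 + 3 - 9\right)^{2} = - 2114 \left(-7\right)^{2} = \left(-2114\right) 49 = -103586$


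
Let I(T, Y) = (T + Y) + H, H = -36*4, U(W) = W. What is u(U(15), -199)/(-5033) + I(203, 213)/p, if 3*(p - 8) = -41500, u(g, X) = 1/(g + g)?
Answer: -30812329/1565615310 ≈ -0.019681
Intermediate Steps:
u(g, X) = 1/(2*g)
p = -41476/3 (p = 8 + (1/3)*(-41500) = 8 - 41500/3 = -41476/3 ≈ -13825.)
H = -144
I(T, Y) = -144 + T + Y (I(T, Y) = (T + Y) - 144 = -144 + T + Y)
u(U(15), -199)/(-5033) + I(203, 213)/p = ((1/2)/15)/(-5033) + (-144 + 203 + 213)/(-41476/3) = ((1/2)*(1/15))*(-1/5033) + 272*(-3/41476) = (1/30)*(-1/5033) - 204/10369 = -1/150990 - 204/10369 = -30812329/1565615310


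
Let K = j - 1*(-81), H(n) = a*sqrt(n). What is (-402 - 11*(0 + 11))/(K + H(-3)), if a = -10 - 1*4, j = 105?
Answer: -16213/5864 - 3661*I*sqrt(3)/17592 ≈ -2.7648 - 0.36045*I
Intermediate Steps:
a = -14 (a = -10 - 4 = -14)
H(n) = -14*sqrt(n)
K = 186 (K = 105 - 1*(-81) = 105 + 81 = 186)
(-402 - 11*(0 + 11))/(K + H(-3)) = (-402 - 11*(0 + 11))/(186 - 14*I*sqrt(3)) = (-402 - 11*11)/(186 - 14*I*sqrt(3)) = (-402 - 121)/(186 - 14*I*sqrt(3)) = -523/(186 - 14*I*sqrt(3))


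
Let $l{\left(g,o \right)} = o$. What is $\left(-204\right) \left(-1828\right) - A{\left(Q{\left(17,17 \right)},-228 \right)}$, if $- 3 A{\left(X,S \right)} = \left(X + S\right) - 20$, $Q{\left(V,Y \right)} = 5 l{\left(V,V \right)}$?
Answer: $\frac{1118573}{3} \approx 3.7286 \cdot 10^{5}$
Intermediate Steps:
$Q{\left(V,Y \right)} = 5 V$
$A{\left(X,S \right)} = \frac{20}{3} - \frac{S}{3} - \frac{X}{3}$ ($A{\left(X,S \right)} = - \frac{\left(X + S\right) - 20}{3} = - \frac{\left(S + X\right) - 20}{3} = - \frac{-20 + S + X}{3} = \frac{20}{3} - \frac{S}{3} - \frac{X}{3}$)
$\left(-204\right) \left(-1828\right) - A{\left(Q{\left(17,17 \right)},-228 \right)} = \left(-204\right) \left(-1828\right) - \left(\frac{20}{3} - -76 - \frac{5 \cdot 17}{3}\right) = 372912 - \left(\frac{20}{3} + 76 - \frac{85}{3}\right) = 372912 - \frac{163}{3} = \frac{1118573}{3}$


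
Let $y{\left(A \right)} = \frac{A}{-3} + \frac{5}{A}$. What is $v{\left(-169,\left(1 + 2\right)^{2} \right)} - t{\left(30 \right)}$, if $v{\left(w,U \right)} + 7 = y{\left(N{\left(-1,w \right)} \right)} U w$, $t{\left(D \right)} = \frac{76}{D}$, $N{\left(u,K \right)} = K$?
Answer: $- \frac{1284713}{15} \approx -85648.0$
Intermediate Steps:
$y{\left(A \right)} = \frac{5}{A} - \frac{A}{3}$ ($y{\left(A \right)} = A \left(- \frac{1}{3}\right) + \frac{5}{A} = - \frac{A}{3} + \frac{5}{A} = \frac{5}{A} - \frac{A}{3}$)
$v{\left(w,U \right)} = -7 + U w \left(\frac{5}{w} - \frac{w}{3}\right)$ ($v{\left(w,U \right)} = -7 + \left(\frac{5}{w} - \frac{w}{3}\right) U w = -7 + U \left(\frac{5}{w} - \frac{w}{3}\right) w = -7 + U w \left(\frac{5}{w} - \frac{w}{3}\right)$)
$v{\left(-169,\left(1 + 2\right)^{2} \right)} - t{\left(30 \right)} = \left(-7 - \frac{\left(1 + 2\right)^{2} \left(-15 + \left(-169\right)^{2}\right)}{3}\right) - \frac{76}{30} = \left(-7 - \frac{3^{2} \left(-15 + 28561\right)}{3}\right) - 76 \cdot \frac{1}{30} = \left(-7 - 3 \cdot 28546\right) - \frac{38}{15} = \left(-7 - 85638\right) - \frac{38}{15} = -85645 - \frac{38}{15} = - \frac{1284713}{15}$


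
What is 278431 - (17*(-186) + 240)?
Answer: 281353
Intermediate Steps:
278431 - (17*(-186) + 240) = 278431 - (-3162 + 240) = 278431 - 1*(-2922) = 278431 + 2922 = 281353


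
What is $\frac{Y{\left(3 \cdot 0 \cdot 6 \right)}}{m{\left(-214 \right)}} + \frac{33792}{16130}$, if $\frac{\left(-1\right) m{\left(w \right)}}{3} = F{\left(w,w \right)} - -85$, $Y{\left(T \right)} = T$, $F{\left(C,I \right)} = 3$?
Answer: $\frac{16896}{8065} \approx 2.095$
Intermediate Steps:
$m{\left(w \right)} = -264$ ($m{\left(w \right)} = - 3 \left(3 - -85\right) = - 3 \left(3 + 85\right) = \left(-3\right) 88 = -264$)
$\frac{Y{\left(3 \cdot 0 \cdot 6 \right)}}{m{\left(-214 \right)}} + \frac{33792}{16130} = \frac{3 \cdot 0 \cdot 6}{-264} + \frac{33792}{16130} = 0 \cdot 6 \left(- \frac{1}{264}\right) + 33792 \cdot \frac{1}{16130} = 0 \left(- \frac{1}{264}\right) + \frac{16896}{8065} = 0 + \frac{16896}{8065} = \frac{16896}{8065}$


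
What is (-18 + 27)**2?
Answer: 81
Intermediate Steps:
(-18 + 27)**2 = 9**2 = 81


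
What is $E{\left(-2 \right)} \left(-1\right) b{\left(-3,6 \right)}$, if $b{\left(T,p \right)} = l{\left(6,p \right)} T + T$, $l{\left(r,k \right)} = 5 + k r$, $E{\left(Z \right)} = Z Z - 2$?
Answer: $252$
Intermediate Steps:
$E{\left(Z \right)} = -2 + Z^{2}$ ($E{\left(Z \right)} = Z^{2} - 2 = -2 + Z^{2}$)
$b{\left(T,p \right)} = T + T \left(5 + 6 p\right)$ ($b{\left(T,p \right)} = \left(5 + p 6\right) T + T = \left(5 + 6 p\right) T + T = T \left(5 + 6 p\right) + T = T + T \left(5 + 6 p\right)$)
$E{\left(-2 \right)} \left(-1\right) b{\left(-3,6 \right)} = \left(-2 + \left(-2\right)^{2}\right) \left(-1\right) 6 \left(-3\right) \left(1 + 6\right) = \left(-2 + 4\right) \left(-1\right) 6 \left(-3\right) 7 = 2 \left(-1\right) \left(-126\right) = \left(-2\right) \left(-126\right) = 252$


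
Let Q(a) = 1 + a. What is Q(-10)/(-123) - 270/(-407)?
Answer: 12291/16687 ≈ 0.73656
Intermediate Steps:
Q(-10)/(-123) - 270/(-407) = (1 - 10)/(-123) - 270/(-407) = -9*(-1/123) - 270*(-1/407) = 3/41 + 270/407 = 12291/16687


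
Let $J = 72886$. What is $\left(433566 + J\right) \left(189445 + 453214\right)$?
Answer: $325475935868$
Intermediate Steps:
$\left(433566 + J\right) \left(189445 + 453214\right) = \left(433566 + 72886\right) \left(189445 + 453214\right) = 506452 \cdot 642659 = 325475935868$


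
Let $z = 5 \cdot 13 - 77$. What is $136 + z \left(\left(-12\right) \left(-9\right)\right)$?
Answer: $-1160$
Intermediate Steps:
$z = -12$ ($z = 65 - 77 = -12$)
$136 + z \left(\left(-12\right) \left(-9\right)\right) = 136 - 12 \left(\left(-12\right) \left(-9\right)\right) = 136 - 1296 = -1160$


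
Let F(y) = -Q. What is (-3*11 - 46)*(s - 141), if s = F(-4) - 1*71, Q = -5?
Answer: 16353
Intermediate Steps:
F(y) = 5 (F(y) = -1*(-5) = 5)
s = -66 (s = 5 - 1*71 = 5 - 71 = -66)
(-3*11 - 46)*(s - 141) = (-3*11 - 46)*(-66 - 141) = (-33 - 46)*(-207) = -79*(-207) = 16353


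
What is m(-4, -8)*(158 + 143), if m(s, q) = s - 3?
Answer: -2107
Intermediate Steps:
m(s, q) = -3 + s
m(-4, -8)*(158 + 143) = (-3 - 4)*(158 + 143) = -7*301 = -2107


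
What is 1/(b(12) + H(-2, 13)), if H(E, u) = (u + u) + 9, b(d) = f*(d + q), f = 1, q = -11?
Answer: 1/36 ≈ 0.027778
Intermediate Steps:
b(d) = -11 + d (b(d) = 1*(d - 11) = 1*(-11 + d) = -11 + d)
H(E, u) = 9 + 2*u (H(E, u) = 2*u + 9 = 9 + 2*u)
1/(b(12) + H(-2, 13)) = 1/((-11 + 12) + (9 + 2*13)) = 1/(1 + (9 + 26)) = 1/(1 + 35) = 1/36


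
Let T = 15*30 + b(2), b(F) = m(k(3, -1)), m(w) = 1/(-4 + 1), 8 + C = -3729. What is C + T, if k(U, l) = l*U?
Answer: -9862/3 ≈ -3287.3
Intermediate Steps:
C = -3737 (C = -8 - 3729 = -3737)
k(U, l) = U*l
m(w) = -1/3 (m(w) = 1/(-3) = -1/3)
b(F) = -1/3
T = 1349/3 (T = 15*30 - 1/3 = 450 - 1/3 = 1349/3 ≈ 449.67)
C + T = -3737 + 1349/3 = -9862/3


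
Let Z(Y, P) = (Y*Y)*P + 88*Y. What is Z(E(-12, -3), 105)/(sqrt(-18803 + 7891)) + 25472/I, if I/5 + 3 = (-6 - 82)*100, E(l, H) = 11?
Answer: -25472/44015 - 1243*I*sqrt(682)/248 ≈ -0.57871 - 130.89*I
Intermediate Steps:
I = -44015 (I = -15 + 5*((-6 - 82)*100) = -15 + 5*(-88*100) = -15 + 5*(-8800) = -15 - 44000 = -44015)
Z(Y, P) = 88*Y + P*Y**2 (Z(Y, P) = Y**2*P + 88*Y = P*Y**2 + 88*Y = 88*Y + P*Y**2)
Z(E(-12, -3), 105)/(sqrt(-18803 + 7891)) + 25472/I = (11*(88 + 105*11))/(sqrt(-18803 + 7891)) + 25472/(-44015) = (11*(88 + 1155))/(sqrt(-10912)) + 25472*(-1/44015) = (11*1243)/((4*I*sqrt(682))) - 25472/44015 = 13673*(-I*sqrt(682)/2728) - 25472/44015 = -1243*I*sqrt(682)/248 - 25472/44015 = -25472/44015 - 1243*I*sqrt(682)/248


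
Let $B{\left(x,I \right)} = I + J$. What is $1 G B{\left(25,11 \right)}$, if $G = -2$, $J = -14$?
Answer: $6$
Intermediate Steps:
$B{\left(x,I \right)} = -14 + I$ ($B{\left(x,I \right)} = I - 14 = -14 + I$)
$1 G B{\left(25,11 \right)} = 1 \left(-2\right) \left(-14 + 11\right) = \left(-2\right) \left(-3\right) = 6$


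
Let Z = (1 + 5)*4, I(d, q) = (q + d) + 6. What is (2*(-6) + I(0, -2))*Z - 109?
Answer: -301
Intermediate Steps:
I(d, q) = 6 + d + q (I(d, q) = (d + q) + 6 = 6 + d + q)
Z = 24 (Z = 6*4 = 24)
(2*(-6) + I(0, -2))*Z - 109 = (2*(-6) + (6 + 0 - 2))*24 - 109 = (-12 + 4)*24 - 109 = -8*24 - 109 = -192 - 109 = -301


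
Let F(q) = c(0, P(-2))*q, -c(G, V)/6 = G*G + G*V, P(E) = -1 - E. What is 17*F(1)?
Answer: 0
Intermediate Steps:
c(G, V) = -6*G² - 6*G*V (c(G, V) = -6*(G*G + G*V) = -6*(G² + G*V) = -6*G² - 6*G*V)
F(q) = 0 (F(q) = (-6*0*(0 + (-1 - 1*(-2))))*q = (-6*0*(0 + (-1 + 2)))*q = (-6*0*(0 + 1))*q = (-6*0*1)*q = 0*q = 0)
17*F(1) = 17*0 = 0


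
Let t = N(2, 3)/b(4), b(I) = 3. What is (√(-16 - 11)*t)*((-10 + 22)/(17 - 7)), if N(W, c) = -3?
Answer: -18*I*√3/5 ≈ -6.2354*I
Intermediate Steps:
t = -1 (t = -3/3 = -3*⅓ = -1)
(√(-16 - 11)*t)*((-10 + 22)/(17 - 7)) = (√(-16 - 11)*(-1))*((-10 + 22)/(17 - 7)) = (√(-27)*(-1))*(12/10) = ((3*I*√3)*(-1))*(12*(⅒)) = -3*I*√3*(6/5) = -18*I*√3/5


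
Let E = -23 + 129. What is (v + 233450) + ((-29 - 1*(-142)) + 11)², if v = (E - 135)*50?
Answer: 247376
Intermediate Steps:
E = 106
v = -1450 (v = (106 - 135)*50 = -29*50 = -1450)
(v + 233450) + ((-29 - 1*(-142)) + 11)² = (-1450 + 233450) + ((-29 - 1*(-142)) + 11)² = 232000 + ((-29 + 142) + 11)² = 232000 + (113 + 11)² = 232000 + 124² = 232000 + 15376 = 247376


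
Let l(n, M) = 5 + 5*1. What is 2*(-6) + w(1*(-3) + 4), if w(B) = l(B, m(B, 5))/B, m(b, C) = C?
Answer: -2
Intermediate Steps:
l(n, M) = 10 (l(n, M) = 5 + 5 = 10)
w(B) = 10/B
2*(-6) + w(1*(-3) + 4) = 2*(-6) + 10/(1*(-3) + 4) = -12 + 10/(-3 + 4) = -12 + 10/1 = -12 + 10*1 = -12 + 10 = -2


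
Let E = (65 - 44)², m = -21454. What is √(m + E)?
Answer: I*√21013 ≈ 144.96*I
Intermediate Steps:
E = 441 (E = 21² = 441)
√(m + E) = √(-21454 + 441) = √(-21013) = I*√21013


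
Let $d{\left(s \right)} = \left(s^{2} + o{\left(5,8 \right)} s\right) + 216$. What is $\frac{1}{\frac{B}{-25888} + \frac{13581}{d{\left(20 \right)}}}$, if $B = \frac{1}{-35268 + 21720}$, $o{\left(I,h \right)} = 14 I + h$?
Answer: $\frac{745302576}{4651633405} \approx 0.16022$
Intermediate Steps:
$o{\left(I,h \right)} = h + 14 I$
$d{\left(s \right)} = 216 + s^{2} + 78 s$ ($d{\left(s \right)} = \left(s^{2} + \left(8 + 14 \cdot 5\right) s\right) + 216 = \left(s^{2} + \left(8 + 70\right) s\right) + 216 = \left(s^{2} + 78 s\right) + 216 = 216 + s^{2} + 78 s$)
$B = - \frac{1}{13548}$ ($B = \frac{1}{-13548} = - \frac{1}{13548} \approx -7.3812 \cdot 10^{-5}$)
$\frac{1}{\frac{B}{-25888} + \frac{13581}{d{\left(20 \right)}}} = \frac{1}{- \frac{1}{13548 \left(-25888\right)} + \frac{13581}{216 + 20^{2} + 78 \cdot 20}} = \frac{1}{\left(- \frac{1}{13548}\right) \left(- \frac{1}{25888}\right) + \frac{13581}{216 + 400 + 1560}} = \frac{1}{\frac{1}{350730624} + \frac{13581}{2176}} = \frac{1}{\frac{4651633405}{745302576}} = \frac{745302576}{4651633405}$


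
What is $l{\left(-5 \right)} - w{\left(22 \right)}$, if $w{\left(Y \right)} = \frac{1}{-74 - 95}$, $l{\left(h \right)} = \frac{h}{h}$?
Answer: $\frac{170}{169} \approx 1.0059$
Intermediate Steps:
$l{\left(h \right)} = 1$
$w{\left(Y \right)} = - \frac{1}{169}$ ($w{\left(Y \right)} = \frac{1}{-169} = - \frac{1}{169}$)
$l{\left(-5 \right)} - w{\left(22 \right)} = 1 - - \frac{1}{169} = 1 + \frac{1}{169} = \frac{170}{169}$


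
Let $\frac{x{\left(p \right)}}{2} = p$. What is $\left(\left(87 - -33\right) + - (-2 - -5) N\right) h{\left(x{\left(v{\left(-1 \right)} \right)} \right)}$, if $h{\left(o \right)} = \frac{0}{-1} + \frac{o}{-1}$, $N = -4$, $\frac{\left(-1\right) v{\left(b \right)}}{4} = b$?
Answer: $-1056$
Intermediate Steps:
$v{\left(b \right)} = - 4 b$
$x{\left(p \right)} = 2 p$
$h{\left(o \right)} = - o$ ($h{\left(o \right)} = 0 \left(-1\right) + o \left(-1\right) = 0 - o = - o$)
$\left(\left(87 - -33\right) + - (-2 - -5) N\right) h{\left(x{\left(v{\left(-1 \right)} \right)} \right)} = \left(\left(87 - -33\right) + - (-2 - -5) \left(-4\right)\right) \left(- 2 \left(\left(-4\right) \left(-1\right)\right)\right) = \left(\left(87 + 33\right) + - (-2 + 5) \left(-4\right)\right) \left(- 2 \cdot 4\right) = \left(120 + \left(-1\right) 3 \left(-4\right)\right) \left(\left(-1\right) 8\right) = \left(120 - -12\right) \left(-8\right) = \left(120 + 12\right) \left(-8\right) = 132 \left(-8\right) = -1056$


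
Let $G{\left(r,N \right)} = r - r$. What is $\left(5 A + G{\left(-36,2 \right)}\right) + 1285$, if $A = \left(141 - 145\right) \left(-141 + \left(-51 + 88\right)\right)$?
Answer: $3365$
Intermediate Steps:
$G{\left(r,N \right)} = 0$
$A = 416$ ($A = - 4 \left(-141 + 37\right) = \left(-4\right) \left(-104\right) = 416$)
$\left(5 A + G{\left(-36,2 \right)}\right) + 1285 = \left(5 \cdot 416 + 0\right) + 1285 = \left(2080 + 0\right) + 1285 = 2080 + 1285 = 3365$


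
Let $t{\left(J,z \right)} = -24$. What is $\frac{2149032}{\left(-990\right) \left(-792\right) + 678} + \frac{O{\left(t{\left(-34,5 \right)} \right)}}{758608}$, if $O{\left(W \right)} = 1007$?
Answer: $\frac{271843853127}{99220616144} \approx 2.7398$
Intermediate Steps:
$\frac{2149032}{\left(-990\right) \left(-792\right) + 678} + \frac{O{\left(t{\left(-34,5 \right)} \right)}}{758608} = \frac{2149032}{\left(-990\right) \left(-792\right) + 678} + \frac{1007}{758608} = \frac{2149032}{784080 + 678} + 1007 \cdot \frac{1}{758608} = \frac{2149032}{784758} + \frac{1007}{758608} = 2149032 \cdot \frac{1}{784758} + \frac{1007}{758608} = \frac{358172}{130793} + \frac{1007}{758608} = \frac{271843853127}{99220616144}$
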